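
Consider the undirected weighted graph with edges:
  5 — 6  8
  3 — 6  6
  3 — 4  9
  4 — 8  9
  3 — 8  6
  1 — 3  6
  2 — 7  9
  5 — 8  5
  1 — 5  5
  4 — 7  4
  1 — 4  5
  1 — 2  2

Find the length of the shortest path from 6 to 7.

19

Comparing a few candidate routes:
6 -> 5 -> 1 -> 4 -> 7: 8 + 5 + 5 + 4 = 22
6 -> 3 -> 1 -> 2 -> 7: 6 + 6 + 2 + 9 = 23
6 -> 3 -> 1 -> 4 -> 7: 6 + 6 + 5 + 4 = 21
6 -> 3 -> 4 -> 7: 6 + 9 + 4 = 19
6 -> 5 -> 1 -> 2 -> 7: 8 + 5 + 2 + 9 = 24
The minimum is 19.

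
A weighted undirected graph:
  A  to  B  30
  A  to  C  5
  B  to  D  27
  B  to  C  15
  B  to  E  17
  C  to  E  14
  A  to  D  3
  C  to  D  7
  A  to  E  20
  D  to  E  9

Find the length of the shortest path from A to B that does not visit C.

29

Candidate routes:
A→B: 30
A→D→B: 3 + 27 = 30
A→E→D→B: 20 + 9 + 27 = 56
A→D→E→B: 3 + 9 + 17 = 29
A→E→B: 20 + 17 = 37
Shortest: 29.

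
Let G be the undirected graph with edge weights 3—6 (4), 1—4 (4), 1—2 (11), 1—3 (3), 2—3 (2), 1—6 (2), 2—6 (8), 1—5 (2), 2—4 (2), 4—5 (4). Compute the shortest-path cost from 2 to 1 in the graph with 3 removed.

6

Routes from 2 to 1 avoiding 3:
2 → 6 → 1: 8 + 2 = 10
2 → 4 → 1: 2 + 4 = 6
2 → 4 → 5 → 1: 2 + 4 + 2 = 8
2 → 1: 11
The minimum is 6.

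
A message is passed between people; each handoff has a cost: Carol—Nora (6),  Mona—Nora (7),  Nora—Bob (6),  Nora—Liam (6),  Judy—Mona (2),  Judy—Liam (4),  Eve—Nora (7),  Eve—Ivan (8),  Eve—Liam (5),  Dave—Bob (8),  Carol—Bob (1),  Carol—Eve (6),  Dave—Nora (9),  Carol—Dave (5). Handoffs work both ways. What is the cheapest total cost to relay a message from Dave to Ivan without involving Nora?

19

Candidate routes:
Dave→Bob→Carol→Eve→Ivan: 8 + 1 + 6 + 8 = 23
Dave→Carol→Eve→Ivan: 5 + 6 + 8 = 19
Shortest: 19.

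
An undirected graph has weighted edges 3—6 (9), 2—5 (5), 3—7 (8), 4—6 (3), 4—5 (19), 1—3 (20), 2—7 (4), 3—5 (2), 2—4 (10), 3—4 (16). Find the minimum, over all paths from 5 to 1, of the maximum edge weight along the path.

Comparing a few candidate routes:
5→4→2→7→3→1: max(19, 10, 4, 8, 20) = 20
5→4→6→3→1: max(19, 3, 9, 20) = 20
5→2→4→6→3→1: max(5, 10, 3, 9, 20) = 20
5→2→7→3→1: max(5, 4, 8, 20) = 20
5→4→3→1: max(19, 16, 20) = 20
Smallest bottleneck: 20.

20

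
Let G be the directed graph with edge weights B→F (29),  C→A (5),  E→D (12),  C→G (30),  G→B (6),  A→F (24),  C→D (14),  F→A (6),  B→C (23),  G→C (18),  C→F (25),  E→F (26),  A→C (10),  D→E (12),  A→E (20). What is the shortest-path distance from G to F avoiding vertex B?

43

Checking several routes:
G→C→F: 18 + 25 = 43
G→C→A→F: 18 + 5 + 24 = 47
G→C→A→E→F: 18 + 5 + 20 + 26 = 69
The minimum is 43.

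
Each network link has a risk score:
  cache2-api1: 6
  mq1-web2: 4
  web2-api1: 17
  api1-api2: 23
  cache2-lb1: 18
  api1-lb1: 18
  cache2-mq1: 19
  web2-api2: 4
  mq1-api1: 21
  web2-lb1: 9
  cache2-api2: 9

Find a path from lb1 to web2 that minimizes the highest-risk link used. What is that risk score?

9

A few of the lb1→web2 routes:
lb1 -> cache2 -> api1 -> web2: max(18, 6, 17) = 18
lb1 -> web2: max(9) = 9
lb1 -> cache2 -> api2 -> web2: max(18, 9, 4) = 18
Best route has worst link 9.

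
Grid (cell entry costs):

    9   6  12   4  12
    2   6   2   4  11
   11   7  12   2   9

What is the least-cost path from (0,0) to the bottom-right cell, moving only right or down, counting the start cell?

34

Take [0,0] -> [1,0] -> [1,1] -> [1,2] -> [1,3] -> [2,3] -> [2,4] for a total of 9 + 2 + 6 + 2 + 4 + 2 + 9 = 34.
For comparison, the top-then-right route costs 63.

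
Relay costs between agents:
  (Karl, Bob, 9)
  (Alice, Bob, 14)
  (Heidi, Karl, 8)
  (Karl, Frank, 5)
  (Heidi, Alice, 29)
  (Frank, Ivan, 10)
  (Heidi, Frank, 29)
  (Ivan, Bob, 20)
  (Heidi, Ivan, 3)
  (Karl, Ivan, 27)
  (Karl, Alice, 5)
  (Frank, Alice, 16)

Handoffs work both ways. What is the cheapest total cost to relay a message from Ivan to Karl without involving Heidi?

15

Comparing a few candidate routes:
Ivan → Frank → Alice → Karl: 10 + 16 + 5 = 31
Ivan → Bob → Karl: 20 + 9 = 29
Ivan → Karl: 27
Ivan → Frank → Karl: 10 + 5 = 15
Shortest: 15.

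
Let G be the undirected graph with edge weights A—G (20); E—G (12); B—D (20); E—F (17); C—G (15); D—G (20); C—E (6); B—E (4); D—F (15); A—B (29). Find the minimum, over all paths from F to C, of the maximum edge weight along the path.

A few of the F→C routes:
F -> D -> B -> E -> G -> C: max(15, 20, 4, 12, 15) = 20
F -> E -> C: max(17, 6) = 17
F -> E -> G -> C: max(17, 12, 15) = 17
Smallest bottleneck: 17.

17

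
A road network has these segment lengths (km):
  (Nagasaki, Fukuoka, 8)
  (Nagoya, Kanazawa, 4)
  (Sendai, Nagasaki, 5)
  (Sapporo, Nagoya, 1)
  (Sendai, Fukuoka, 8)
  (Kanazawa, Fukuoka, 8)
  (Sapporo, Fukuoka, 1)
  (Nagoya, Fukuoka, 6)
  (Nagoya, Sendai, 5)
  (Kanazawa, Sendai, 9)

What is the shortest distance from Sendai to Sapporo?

6

Comparing a few candidate routes:
Sendai - Kanazawa - Nagoya - Sapporo: 9 + 4 + 1 = 14
Sendai - Nagoya - Sapporo: 5 + 1 = 6
Sendai - Nagoya - Fukuoka - Sapporo: 5 + 6 + 1 = 12
Sendai - Nagasaki - Fukuoka - Sapporo: 5 + 8 + 1 = 14
Sendai - Fukuoka - Sapporo: 8 + 1 = 9
The minimum is 6 km.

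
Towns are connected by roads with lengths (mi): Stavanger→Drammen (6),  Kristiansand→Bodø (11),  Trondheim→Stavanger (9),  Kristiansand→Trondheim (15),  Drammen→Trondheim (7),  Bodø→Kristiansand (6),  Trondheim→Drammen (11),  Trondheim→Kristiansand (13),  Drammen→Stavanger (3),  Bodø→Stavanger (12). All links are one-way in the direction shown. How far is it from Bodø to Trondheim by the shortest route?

21

Paths from Bodø to Trondheim:
Bodø→Kristiansand→Trondheim: 6 + 15 = 21
Bodø→Stavanger→Drammen→Trondheim: 12 + 6 + 7 = 25
The minimum is 21 mi.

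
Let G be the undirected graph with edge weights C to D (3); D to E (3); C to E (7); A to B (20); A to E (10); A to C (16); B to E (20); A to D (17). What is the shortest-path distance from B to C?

A few of the B→C routes:
B - A - C: 20 + 16 = 36
B - A - E - D - C: 20 + 10 + 3 + 3 = 36
B - A - E - C: 20 + 10 + 7 = 37
B - E - C: 20 + 7 = 27
B - E - D - C: 20 + 3 + 3 = 26
Shortest: 26.

26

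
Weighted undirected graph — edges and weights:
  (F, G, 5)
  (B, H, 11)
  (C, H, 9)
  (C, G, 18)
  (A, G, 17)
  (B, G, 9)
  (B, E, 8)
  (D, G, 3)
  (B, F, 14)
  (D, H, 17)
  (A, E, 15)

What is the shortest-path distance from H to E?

A few of the H→E routes:
H → D → G → F → B → E: 17 + 3 + 5 + 14 + 8 = 47
H → C → G → B → E: 9 + 18 + 9 + 8 = 44
H → D → G → B → E: 17 + 3 + 9 + 8 = 37
H → B → E: 11 + 8 = 19
Best route has total 19.

19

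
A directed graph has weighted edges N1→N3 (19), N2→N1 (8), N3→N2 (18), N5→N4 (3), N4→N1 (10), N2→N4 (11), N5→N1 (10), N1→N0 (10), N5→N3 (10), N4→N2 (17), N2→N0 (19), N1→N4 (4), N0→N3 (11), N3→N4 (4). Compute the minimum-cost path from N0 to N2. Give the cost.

Paths from N0 to N2:
N0 - N3 - N4 - N2: 11 + 4 + 17 = 32
N0 - N3 - N2: 11 + 18 = 29
The minimum is 29.

29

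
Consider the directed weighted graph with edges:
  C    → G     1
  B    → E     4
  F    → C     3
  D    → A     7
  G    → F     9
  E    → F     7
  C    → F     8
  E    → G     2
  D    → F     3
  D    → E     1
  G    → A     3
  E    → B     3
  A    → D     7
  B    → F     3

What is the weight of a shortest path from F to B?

18

Routes from F to B:
F → C → G → A → D → E → B: 3 + 1 + 3 + 7 + 1 + 3 = 18
The minimum is 18.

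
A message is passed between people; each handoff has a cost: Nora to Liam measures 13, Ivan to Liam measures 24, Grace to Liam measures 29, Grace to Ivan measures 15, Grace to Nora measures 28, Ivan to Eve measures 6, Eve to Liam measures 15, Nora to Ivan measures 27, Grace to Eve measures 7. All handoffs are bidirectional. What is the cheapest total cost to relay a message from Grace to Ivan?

13

Some routes from Grace to Ivan:
Grace→Ivan: 15
Grace→Eve→Ivan: 7 + 6 = 13
Grace→Eve→Liam→Ivan: 7 + 15 + 24 = 46
Best route has total 13.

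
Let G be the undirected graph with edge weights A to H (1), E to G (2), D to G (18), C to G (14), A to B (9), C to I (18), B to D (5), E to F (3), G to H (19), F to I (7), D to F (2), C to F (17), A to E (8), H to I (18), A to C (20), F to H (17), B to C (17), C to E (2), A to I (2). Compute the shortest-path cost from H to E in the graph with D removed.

9

Comparing a few candidate routes:
H - A - E: 1 + 8 = 9
H - A - I - F - E: 1 + 2 + 7 + 3 = 13
H - F - E: 17 + 3 = 20
H - G - E: 19 + 2 = 21
H - A - I - C - E: 1 + 2 + 18 + 2 = 23
H - A - C - E: 1 + 20 + 2 = 23
The minimum is 9.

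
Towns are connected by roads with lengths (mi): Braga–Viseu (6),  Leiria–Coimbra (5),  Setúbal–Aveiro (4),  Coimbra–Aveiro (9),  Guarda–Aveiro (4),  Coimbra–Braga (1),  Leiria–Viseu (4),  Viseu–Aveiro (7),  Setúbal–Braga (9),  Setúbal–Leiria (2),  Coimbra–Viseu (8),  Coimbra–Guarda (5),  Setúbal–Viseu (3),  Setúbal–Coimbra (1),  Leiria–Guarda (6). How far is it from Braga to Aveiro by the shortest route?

Some routes from Braga to Aveiro:
Braga -> Coimbra -> Leiria -> Setúbal -> Aveiro: 1 + 5 + 2 + 4 = 12
Braga -> Coimbra -> Setúbal -> Aveiro: 1 + 1 + 4 = 6
Braga -> Coimbra -> Setúbal -> Viseu -> Aveiro: 1 + 1 + 3 + 7 = 12
Braga -> Coimbra -> Aveiro: 1 + 9 = 10
Braga -> Coimbra -> Guarda -> Aveiro: 1 + 5 + 4 = 10
Shortest: 6 mi.

6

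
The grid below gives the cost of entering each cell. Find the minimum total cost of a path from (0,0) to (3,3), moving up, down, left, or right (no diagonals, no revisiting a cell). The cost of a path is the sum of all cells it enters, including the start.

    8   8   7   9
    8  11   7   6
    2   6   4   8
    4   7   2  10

40

Take (0,0) -> (1,0) -> (2,0) -> (2,1) -> (2,2) -> (3,2) -> (3,3) for a total of 8 + 8 + 2 + 6 + 4 + 2 + 10 = 40.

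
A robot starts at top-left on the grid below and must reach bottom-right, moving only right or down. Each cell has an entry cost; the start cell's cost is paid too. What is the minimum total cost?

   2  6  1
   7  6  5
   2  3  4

One optimal route is [0,0] → [0,1] → [0,2] → [1,2] → [2,2].
Its cost is 2 + 6 + 1 + 5 + 4 = 18.

18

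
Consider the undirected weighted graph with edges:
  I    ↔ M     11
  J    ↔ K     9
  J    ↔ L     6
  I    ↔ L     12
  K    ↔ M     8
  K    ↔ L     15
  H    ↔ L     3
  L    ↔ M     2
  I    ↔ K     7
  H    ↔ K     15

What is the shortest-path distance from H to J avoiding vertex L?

24

Routes from H to J avoiding L:
H - K - J: 15 + 9 = 24
The minimum is 24.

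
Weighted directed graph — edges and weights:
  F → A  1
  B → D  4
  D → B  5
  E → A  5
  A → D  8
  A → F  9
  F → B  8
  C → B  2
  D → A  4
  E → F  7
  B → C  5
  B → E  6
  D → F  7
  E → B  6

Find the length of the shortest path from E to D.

Paths from E to D:
E → A → D: 5 + 8 = 13
E → F → A → D: 7 + 1 + 8 = 16
E → B → D: 6 + 4 = 10
E → F → B → D: 7 + 8 + 4 = 19
E → A → F → B → D: 5 + 9 + 8 + 4 = 26
The minimum is 10.

10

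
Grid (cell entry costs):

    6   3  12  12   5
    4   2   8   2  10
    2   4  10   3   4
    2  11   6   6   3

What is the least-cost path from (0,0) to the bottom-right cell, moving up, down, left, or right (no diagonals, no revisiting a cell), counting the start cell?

31

Path [0,0] -> [0,1] -> [1,1] -> [1,2] -> [1,3] -> [2,3] -> [2,4] -> [3,4]: 6 + 3 + 2 + 8 + 2 + 3 + 4 + 3 = 31.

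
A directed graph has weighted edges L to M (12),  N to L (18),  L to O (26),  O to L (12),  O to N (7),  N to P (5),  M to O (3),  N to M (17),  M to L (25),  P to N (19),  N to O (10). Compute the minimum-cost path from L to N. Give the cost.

22

Routes from L to N:
L → O → N: 26 + 7 = 33
L → M → O → N: 12 + 3 + 7 = 22
Shortest: 22.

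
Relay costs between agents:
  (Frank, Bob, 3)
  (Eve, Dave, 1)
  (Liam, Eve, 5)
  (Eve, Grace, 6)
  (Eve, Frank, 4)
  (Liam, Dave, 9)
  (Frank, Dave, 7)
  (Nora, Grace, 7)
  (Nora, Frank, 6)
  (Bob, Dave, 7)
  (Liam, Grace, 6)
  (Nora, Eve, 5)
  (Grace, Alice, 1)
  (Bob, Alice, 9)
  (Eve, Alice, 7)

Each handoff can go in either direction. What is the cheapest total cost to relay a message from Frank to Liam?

Checking several routes:
Frank-Bob-Dave-Eve-Liam: 3 + 7 + 1 + 5 = 16
Frank-Eve-Dave-Liam: 4 + 1 + 9 = 14
Frank-Nora-Eve-Liam: 6 + 5 + 5 = 16
Frank-Eve-Liam: 4 + 5 = 9
Frank-Dave-Eve-Liam: 7 + 1 + 5 = 13
Shortest: 9.

9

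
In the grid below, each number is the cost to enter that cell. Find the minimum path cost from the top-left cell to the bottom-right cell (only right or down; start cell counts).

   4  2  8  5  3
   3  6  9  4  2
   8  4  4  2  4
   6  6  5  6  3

29

Cheapest: (0,0) → (0,1) → (1,1) → (2,1) → (2,2) → (2,3) → (2,4) → (3,4)
  4 + 2 + 6 + 4 + 4 + 2 + 4 + 3 = 29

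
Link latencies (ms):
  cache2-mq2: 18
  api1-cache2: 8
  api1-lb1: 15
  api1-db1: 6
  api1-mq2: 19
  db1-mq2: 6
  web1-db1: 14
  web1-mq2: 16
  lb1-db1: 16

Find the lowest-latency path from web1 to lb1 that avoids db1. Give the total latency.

50

Routes from web1 to lb1 avoiding db1:
web1 - mq2 - api1 - lb1: 16 + 19 + 15 = 50
web1 - mq2 - cache2 - api1 - lb1: 16 + 18 + 8 + 15 = 57
Best route has total 50 ms.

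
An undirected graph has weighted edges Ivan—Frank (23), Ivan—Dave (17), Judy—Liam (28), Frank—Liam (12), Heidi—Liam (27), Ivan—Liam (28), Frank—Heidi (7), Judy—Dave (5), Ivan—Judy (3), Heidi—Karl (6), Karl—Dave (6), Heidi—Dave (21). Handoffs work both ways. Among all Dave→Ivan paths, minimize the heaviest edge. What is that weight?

Some routes from Dave to Ivan:
Dave - Heidi - Frank - Ivan: max(21, 7, 23) = 23
Dave - Karl - Heidi - Frank - Ivan: max(6, 6, 7, 23) = 23
Dave - Ivan: max(17) = 17
Dave - Judy - Ivan: max(5, 3) = 5
The minimum achievable maximum is 5.

5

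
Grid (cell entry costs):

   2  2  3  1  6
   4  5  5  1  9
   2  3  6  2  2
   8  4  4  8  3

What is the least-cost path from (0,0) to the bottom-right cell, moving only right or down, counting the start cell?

Cheapest: (0,0) (0,1) (0,2) (0,3) (1,3) (2,3) (2,4) (3,4)
  2 + 2 + 3 + 1 + 1 + 2 + 2 + 3 = 16
For comparison, the top-then-right route costs 28.

16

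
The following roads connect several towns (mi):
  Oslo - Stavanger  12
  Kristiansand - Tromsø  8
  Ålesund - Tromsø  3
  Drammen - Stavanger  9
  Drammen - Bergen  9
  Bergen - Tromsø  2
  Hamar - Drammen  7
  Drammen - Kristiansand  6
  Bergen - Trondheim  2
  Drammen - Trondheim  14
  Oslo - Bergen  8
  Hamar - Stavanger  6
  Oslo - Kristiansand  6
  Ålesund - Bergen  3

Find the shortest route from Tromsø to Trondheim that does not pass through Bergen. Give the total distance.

Candidate routes:
Tromsø - Kristiansand - Oslo - Stavanger - Drammen - Trondheim: 8 + 6 + 12 + 9 + 14 = 49
Tromsø - Kristiansand - Drammen - Trondheim: 8 + 6 + 14 = 28
Tromsø - Kristiansand - Oslo - Stavanger - Hamar - Drammen - Trondheim: 8 + 6 + 12 + 6 + 7 + 14 = 53
Best route has total 28 mi.

28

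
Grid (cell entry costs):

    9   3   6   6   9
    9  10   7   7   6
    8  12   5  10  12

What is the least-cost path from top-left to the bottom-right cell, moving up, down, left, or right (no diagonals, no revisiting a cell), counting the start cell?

49

Path r0c0 r0c1 r0c2 r0c3 r1c3 r1c4 r2c4: 9 + 3 + 6 + 6 + 7 + 6 + 12 = 49.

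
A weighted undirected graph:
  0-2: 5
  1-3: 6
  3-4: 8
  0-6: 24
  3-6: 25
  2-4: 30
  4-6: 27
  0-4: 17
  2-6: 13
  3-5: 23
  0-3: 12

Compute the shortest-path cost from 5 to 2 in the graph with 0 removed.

Paths from 5 to 2 avoiding 0:
5-3-6-2: 23 + 25 + 13 = 61
5-3-4-2: 23 + 8 + 30 = 61
5-3-6-4-2: 23 + 25 + 27 + 30 = 105
5-3-4-6-2: 23 + 8 + 27 + 13 = 71
Best route has total 61.

61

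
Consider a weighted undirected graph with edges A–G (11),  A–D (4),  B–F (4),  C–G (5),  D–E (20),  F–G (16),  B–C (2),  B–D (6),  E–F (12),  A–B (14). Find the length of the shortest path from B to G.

Some routes from B to G:
B -> D -> A -> G: 6 + 4 + 11 = 21
B -> A -> G: 14 + 11 = 25
B -> C -> G: 2 + 5 = 7
B -> F -> G: 4 + 16 = 20
B -> D -> E -> F -> G: 6 + 20 + 12 + 16 = 54
B -> F -> E -> D -> A -> G: 4 + 12 + 20 + 4 + 11 = 51
Shortest: 7.

7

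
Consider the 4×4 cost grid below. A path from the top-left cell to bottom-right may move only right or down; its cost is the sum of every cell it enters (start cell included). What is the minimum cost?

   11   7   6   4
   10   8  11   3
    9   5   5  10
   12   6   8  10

Take r0c0 r0c1 r0c2 r0c3 r1c3 r2c3 r3c3 for a total of 11 + 7 + 6 + 4 + 3 + 10 + 10 = 51.

51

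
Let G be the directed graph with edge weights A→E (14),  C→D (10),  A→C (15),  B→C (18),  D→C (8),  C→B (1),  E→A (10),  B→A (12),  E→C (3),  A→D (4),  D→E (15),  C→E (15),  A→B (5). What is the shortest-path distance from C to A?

13

Candidate routes:
C→E→A: 15 + 10 = 25
C→B→A: 1 + 12 = 13
C→D→E→A: 10 + 15 + 10 = 35
Shortest: 13.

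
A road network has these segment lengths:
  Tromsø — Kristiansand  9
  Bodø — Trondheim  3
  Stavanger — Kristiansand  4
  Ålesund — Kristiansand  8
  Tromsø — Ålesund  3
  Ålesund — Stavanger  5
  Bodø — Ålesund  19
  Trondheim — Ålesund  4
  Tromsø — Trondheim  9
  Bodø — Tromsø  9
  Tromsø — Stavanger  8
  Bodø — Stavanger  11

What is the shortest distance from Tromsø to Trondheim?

7

Some routes from Tromsø to Trondheim:
Tromsø-Bodø-Trondheim: 9 + 3 = 12
Tromsø-Ålesund-Trondheim: 3 + 4 = 7
Tromsø-Trondheim: 9
Tromsø-Stavanger-Ålesund-Trondheim: 8 + 5 + 4 = 17
Shortest: 7.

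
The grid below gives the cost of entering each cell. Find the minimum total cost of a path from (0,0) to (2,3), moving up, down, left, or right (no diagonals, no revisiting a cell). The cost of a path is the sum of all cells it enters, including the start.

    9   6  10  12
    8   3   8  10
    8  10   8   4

38

Take r0c0→r0c1→r1c1→r1c2→r2c2→r2c3 for a total of 9 + 6 + 3 + 8 + 8 + 4 = 38.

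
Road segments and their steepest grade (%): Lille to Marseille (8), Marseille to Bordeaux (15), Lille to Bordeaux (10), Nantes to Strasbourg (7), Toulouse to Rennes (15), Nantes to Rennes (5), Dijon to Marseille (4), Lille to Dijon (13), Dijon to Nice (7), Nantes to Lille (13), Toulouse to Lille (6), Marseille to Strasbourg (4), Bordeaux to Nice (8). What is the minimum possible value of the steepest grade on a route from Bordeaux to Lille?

8

Checking several routes:
Bordeaux - Lille: max(10) = 10
Bordeaux - Nice - Dijon - Marseille - Strasbourg - Nantes - Lille: max(8, 7, 4, 4, 7, 13) = 13
Bordeaux - Nice - Dijon - Lille: max(8, 7, 13) = 13
Bordeaux - Nice - Dijon - Marseille - Strasbourg - Nantes - Rennes - Toulouse - Lille: max(8, 7, 4, 4, 7, 5, 15, 6) = 15
Bordeaux - Nice - Dijon - Marseille - Lille: max(8, 7, 4, 8) = 8
Smallest bottleneck: 8%.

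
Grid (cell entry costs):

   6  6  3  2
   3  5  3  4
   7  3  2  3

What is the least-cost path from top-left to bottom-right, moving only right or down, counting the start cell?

Path [0,0] → [1,0] → [1,1] → [1,2] → [2,2] → [2,3]: 6 + 3 + 5 + 3 + 2 + 3 = 22.

22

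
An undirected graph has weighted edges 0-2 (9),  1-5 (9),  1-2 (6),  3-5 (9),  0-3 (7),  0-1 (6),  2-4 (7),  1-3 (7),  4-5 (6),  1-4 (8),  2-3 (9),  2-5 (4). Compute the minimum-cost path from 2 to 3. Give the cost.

A few of the 2→3 routes:
2 - 0 - 3: 9 + 7 = 16
2 - 1 - 0 - 3: 6 + 6 + 7 = 19
2 - 5 - 3: 4 + 9 = 13
2 - 3: 9
2 - 1 - 3: 6 + 7 = 13
The minimum is 9.

9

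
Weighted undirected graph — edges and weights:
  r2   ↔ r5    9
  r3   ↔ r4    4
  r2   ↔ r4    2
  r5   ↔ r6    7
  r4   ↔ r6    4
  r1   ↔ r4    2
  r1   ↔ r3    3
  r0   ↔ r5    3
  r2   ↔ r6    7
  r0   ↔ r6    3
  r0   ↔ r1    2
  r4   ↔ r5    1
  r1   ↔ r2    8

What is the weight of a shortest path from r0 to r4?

Checking several routes:
r0 - r1 - r4: 2 + 2 = 4
r0 - r6 - r5 - r4: 3 + 7 + 1 = 11
r0 - r6 - r4: 3 + 4 = 7
r0 - r5 - r4: 3 + 1 = 4
r0 - r1 - r2 - r4: 2 + 8 + 2 = 12
r0 - r1 - r3 - r4: 2 + 3 + 4 = 9
The minimum is 4.

4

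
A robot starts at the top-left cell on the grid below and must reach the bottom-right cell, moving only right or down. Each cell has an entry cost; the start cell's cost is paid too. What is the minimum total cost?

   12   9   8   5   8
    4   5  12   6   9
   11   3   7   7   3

41

Best path: (0,0) -> (1,0) -> (1,1) -> (2,1) -> (2,2) -> (2,3) -> (2,4)
Cost: 12 + 4 + 5 + 3 + 7 + 7 + 3 = 41
(Top row then right column would cost 54.)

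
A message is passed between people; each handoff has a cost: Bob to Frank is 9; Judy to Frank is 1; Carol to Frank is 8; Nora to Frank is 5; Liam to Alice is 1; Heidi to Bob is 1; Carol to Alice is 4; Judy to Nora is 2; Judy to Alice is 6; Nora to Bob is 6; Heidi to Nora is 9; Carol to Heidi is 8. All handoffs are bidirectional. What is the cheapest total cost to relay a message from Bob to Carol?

A few of the Bob→Carol routes:
Bob -> Heidi -> Carol: 1 + 8 = 9
Bob -> Frank -> Carol: 9 + 8 = 17
Bob -> Nora -> Judy -> Frank -> Carol: 6 + 2 + 1 + 8 = 17
The minimum is 9.

9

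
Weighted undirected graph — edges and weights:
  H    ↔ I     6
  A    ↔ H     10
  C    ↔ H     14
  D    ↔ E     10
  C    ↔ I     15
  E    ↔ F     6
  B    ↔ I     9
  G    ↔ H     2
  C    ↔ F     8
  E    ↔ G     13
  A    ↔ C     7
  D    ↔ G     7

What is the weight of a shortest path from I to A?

Checking several routes:
I→H→C→A: 6 + 14 + 7 = 27
I→H→A: 6 + 10 = 16
I→C→A: 15 + 7 = 22
I→C→H→A: 15 + 14 + 10 = 39
I→H→G→D→E→F→C→A: 6 + 2 + 7 + 10 + 6 + 8 + 7 = 46
I→H→G→E→F→C→A: 6 + 2 + 13 + 6 + 8 + 7 = 42
The minimum is 16.

16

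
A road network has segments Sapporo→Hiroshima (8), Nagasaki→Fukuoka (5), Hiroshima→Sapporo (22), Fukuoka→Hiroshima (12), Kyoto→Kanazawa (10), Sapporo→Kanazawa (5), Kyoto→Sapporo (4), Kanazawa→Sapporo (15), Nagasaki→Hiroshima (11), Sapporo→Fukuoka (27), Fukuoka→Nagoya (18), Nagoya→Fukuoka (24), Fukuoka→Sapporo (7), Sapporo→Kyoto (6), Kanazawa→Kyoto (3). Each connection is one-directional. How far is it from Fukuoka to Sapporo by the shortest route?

7

Routes from Fukuoka to Sapporo:
Fukuoka -> Sapporo: 7
Fukuoka -> Hiroshima -> Sapporo: 12 + 22 = 34
Best route has total 7 km.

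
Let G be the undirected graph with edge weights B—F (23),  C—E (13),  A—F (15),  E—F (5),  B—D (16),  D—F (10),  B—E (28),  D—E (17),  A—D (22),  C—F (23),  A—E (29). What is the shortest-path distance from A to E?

20

A few of the A→E routes:
A - E: 29
A - F - E: 15 + 5 = 20
A - D - F - E: 22 + 10 + 5 = 37
A - D - E: 22 + 17 = 39
Best route has total 20.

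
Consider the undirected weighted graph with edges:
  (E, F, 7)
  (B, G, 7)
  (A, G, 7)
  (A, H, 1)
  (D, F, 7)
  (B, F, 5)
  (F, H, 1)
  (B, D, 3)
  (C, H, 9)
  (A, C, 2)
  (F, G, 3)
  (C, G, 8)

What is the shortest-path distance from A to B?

7

A few of the A→B routes:
A-G-B: 7 + 7 = 14
A-H-F-D-B: 1 + 1 + 7 + 3 = 12
A-G-F-B: 7 + 3 + 5 = 15
A-H-F-B: 1 + 1 + 5 = 7
A-H-F-G-B: 1 + 1 + 3 + 7 = 12
Best route has total 7.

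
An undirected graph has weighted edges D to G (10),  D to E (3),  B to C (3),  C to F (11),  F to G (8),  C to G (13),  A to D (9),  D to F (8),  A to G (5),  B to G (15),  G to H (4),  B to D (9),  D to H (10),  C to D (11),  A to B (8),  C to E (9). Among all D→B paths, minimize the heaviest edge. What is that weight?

8

A few of the D→B routes:
D-E-C-B: max(3, 9, 3) = 9
D-F-G-A-B: max(8, 8, 5, 8) = 8
D-B: max(9) = 9
D-G-A-B: max(10, 5, 8) = 10
D-A-B: max(9, 8) = 9
Smallest bottleneck: 8.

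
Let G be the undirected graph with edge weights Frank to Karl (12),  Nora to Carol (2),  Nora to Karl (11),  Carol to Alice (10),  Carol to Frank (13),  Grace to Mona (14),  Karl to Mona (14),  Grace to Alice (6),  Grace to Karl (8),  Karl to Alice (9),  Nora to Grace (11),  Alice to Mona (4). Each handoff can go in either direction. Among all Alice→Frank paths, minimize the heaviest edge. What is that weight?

12

A few of the Alice→Frank routes:
Alice → Grace → Nora → Carol → Frank: max(6, 11, 2, 13) = 13
Alice → Grace → Karl → Frank: max(6, 8, 12) = 12
Alice → Karl → Frank: max(9, 12) = 12
Alice → Carol → Nora → Karl → Frank: max(10, 2, 11, 12) = 12
Alice → Carol → Nora → Grace → Karl → Frank: max(10, 2, 11, 8, 12) = 12
Alice → Grace → Nora → Karl → Frank: max(6, 11, 11, 12) = 12
Smallest bottleneck: 12.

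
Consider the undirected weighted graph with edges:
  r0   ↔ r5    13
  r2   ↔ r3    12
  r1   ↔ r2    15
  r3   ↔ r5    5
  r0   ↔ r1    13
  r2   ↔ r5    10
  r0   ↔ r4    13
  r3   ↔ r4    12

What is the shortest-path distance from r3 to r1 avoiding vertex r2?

31

Paths from r3 to r1 avoiding r2:
r3-r5-r0-r1: 5 + 13 + 13 = 31
r3-r4-r0-r1: 12 + 13 + 13 = 38
The minimum is 31.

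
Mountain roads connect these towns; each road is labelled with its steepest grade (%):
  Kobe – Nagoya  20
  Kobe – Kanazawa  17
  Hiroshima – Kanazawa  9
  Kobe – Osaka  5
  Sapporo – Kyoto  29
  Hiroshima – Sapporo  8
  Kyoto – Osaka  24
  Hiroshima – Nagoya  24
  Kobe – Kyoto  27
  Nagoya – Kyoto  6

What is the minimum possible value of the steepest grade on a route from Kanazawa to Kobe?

Some routes from Kanazawa to Kobe:
Kanazawa→Hiroshima→Nagoya→Kyoto→Kobe: max(9, 24, 6, 27) = 27
Kanazawa→Kobe: max(17) = 17
Kanazawa→Hiroshima→Nagoya→Kobe: max(9, 24, 20) = 24
Kanazawa→Hiroshima→Nagoya→Kyoto→Osaka→Kobe: max(9, 24, 6, 24, 5) = 24
Kanazawa→Hiroshima→Sapporo→Kyoto→Nagoya→Kobe: max(9, 8, 29, 6, 20) = 29
Smallest bottleneck: 17%.

17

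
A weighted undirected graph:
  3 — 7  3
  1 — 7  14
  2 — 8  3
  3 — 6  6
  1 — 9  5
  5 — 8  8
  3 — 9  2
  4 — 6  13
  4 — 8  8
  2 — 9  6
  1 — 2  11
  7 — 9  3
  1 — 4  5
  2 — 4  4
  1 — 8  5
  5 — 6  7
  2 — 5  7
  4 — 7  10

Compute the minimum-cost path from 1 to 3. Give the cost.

Comparing a few candidate routes:
1-9-7-3: 5 + 3 + 3 = 11
1-9-3: 5 + 2 = 7
1-8-2-9-3: 5 + 3 + 6 + 2 = 16
Best route has total 7.

7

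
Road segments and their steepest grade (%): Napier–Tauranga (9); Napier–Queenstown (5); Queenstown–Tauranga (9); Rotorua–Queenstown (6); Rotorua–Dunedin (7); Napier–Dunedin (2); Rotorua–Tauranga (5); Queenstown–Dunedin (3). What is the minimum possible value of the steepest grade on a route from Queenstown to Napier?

A few of the Queenstown→Napier routes:
Queenstown→Tauranga→Rotorua→Dunedin→Napier: max(9, 5, 7, 2) = 9
Queenstown→Tauranga→Napier: max(9, 9) = 9
Queenstown→Dunedin→Napier: max(3, 2) = 3
Queenstown→Rotorua→Dunedin→Napier: max(6, 7, 2) = 7
Queenstown→Napier: max(5) = 5
Best route has worst link 3%.

3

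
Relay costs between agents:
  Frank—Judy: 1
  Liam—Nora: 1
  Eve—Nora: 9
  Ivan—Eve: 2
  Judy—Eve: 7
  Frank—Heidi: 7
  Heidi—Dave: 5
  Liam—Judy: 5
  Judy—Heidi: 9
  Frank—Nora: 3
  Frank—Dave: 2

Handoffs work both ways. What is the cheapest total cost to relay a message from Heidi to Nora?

10

A few of the Heidi→Nora routes:
Heidi→Judy→Frank→Nora: 9 + 1 + 3 = 13
Heidi→Dave→Frank→Nora: 5 + 2 + 3 = 10
Heidi→Frank→Nora: 7 + 3 = 10
Heidi→Frank→Judy→Liam→Nora: 7 + 1 + 5 + 1 = 14
The minimum is 10.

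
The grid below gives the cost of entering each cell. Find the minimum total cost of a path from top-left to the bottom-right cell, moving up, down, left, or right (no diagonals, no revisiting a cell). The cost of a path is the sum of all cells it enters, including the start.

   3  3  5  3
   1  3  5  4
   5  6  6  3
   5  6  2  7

26

Path (0,0)→(1,0)→(1,1)→(1,2)→(1,3)→(2,3)→(3,3): 3 + 1 + 3 + 5 + 4 + 3 + 7 = 26.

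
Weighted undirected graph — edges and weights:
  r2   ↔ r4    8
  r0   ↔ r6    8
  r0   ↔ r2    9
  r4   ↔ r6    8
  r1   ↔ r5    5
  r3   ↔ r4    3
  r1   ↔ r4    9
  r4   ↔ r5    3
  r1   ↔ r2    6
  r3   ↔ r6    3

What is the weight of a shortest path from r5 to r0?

Comparing a few candidate routes:
r5→r4→r2→r0: 3 + 8 + 9 = 20
r5→r4→r6→r0: 3 + 8 + 8 = 19
r5→r4→r3→r6→r0: 3 + 3 + 3 + 8 = 17
Shortest: 17.

17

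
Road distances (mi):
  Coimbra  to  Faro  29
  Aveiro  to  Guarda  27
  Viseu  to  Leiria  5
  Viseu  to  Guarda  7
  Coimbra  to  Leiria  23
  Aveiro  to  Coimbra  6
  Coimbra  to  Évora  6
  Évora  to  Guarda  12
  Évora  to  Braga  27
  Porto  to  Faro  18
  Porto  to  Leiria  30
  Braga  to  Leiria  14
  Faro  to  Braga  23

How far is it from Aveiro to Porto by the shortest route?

Some routes from Aveiro to Porto:
Aveiro-Coimbra-Leiria-Porto: 6 + 23 + 30 = 59
Aveiro-Coimbra-Évora-Guarda-Viseu-Leiria-Porto: 6 + 6 + 12 + 7 + 5 + 30 = 66
Aveiro-Coimbra-Faro-Porto: 6 + 29 + 18 = 53
Shortest: 53 mi.

53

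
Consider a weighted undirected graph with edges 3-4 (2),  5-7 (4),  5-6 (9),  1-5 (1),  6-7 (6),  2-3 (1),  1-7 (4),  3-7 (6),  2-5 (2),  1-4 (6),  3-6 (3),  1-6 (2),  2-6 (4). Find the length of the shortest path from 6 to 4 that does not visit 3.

8

Some routes from 6 to 4 avoiding 3:
6→7→1→4: 6 + 4 + 6 = 16
6→5→1→4: 9 + 1 + 6 = 16
6→1→4: 2 + 6 = 8
6→2→5→1→4: 4 + 2 + 1 + 6 = 13
Shortest: 8.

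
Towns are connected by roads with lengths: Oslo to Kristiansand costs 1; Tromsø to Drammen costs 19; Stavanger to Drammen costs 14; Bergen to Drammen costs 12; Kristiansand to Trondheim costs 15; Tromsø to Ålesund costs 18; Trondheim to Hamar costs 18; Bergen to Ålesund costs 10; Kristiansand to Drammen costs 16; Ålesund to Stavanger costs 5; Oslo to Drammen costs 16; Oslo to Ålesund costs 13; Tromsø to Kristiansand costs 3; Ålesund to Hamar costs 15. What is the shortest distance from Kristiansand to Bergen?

Some routes from Kristiansand to Bergen:
Kristiansand -> Tromsø -> Ålesund -> Bergen: 3 + 18 + 10 = 31
Kristiansand -> Oslo -> Drammen -> Bergen: 1 + 16 + 12 = 29
Kristiansand -> Oslo -> Ålesund -> Bergen: 1 + 13 + 10 = 24
Kristiansand -> Drammen -> Bergen: 16 + 12 = 28
Kristiansand -> Tromsø -> Drammen -> Bergen: 3 + 19 + 12 = 34
The minimum is 24.

24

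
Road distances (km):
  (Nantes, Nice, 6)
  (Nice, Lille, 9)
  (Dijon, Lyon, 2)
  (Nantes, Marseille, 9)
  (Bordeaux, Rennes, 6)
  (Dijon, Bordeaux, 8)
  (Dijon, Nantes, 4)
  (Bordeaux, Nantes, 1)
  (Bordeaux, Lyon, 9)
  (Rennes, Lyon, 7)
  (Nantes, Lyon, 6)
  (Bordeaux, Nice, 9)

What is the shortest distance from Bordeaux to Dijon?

A few of the Bordeaux→Dijon routes:
Bordeaux-Nantes-Lyon-Dijon: 1 + 6 + 2 = 9
Bordeaux-Nantes-Dijon: 1 + 4 = 5
Bordeaux-Dijon: 8
Shortest: 5 km.

5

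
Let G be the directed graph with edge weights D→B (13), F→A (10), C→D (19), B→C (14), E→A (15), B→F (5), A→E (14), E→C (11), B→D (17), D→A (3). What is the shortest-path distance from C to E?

36

Routes from C to E:
C→D→B→F→A→E: 19 + 13 + 5 + 10 + 14 = 61
C→D→A→E: 19 + 3 + 14 = 36
The minimum is 36.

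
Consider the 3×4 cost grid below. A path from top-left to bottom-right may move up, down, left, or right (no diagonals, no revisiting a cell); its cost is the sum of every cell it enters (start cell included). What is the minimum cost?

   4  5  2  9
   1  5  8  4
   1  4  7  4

21

Take [0,0] -> [1,0] -> [2,0] -> [2,1] -> [2,2] -> [2,3] for a total of 4 + 1 + 1 + 4 + 7 + 4 = 21.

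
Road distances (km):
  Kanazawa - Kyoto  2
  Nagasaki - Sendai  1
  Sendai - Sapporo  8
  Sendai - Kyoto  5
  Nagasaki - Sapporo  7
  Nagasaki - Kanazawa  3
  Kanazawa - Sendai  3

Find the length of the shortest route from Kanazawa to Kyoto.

Routes from Kanazawa to Kyoto:
Kanazawa -> Nagasaki -> Sendai -> Kyoto: 3 + 1 + 5 = 9
Kanazawa -> Kyoto: 2
Kanazawa -> Sendai -> Kyoto: 3 + 5 = 8
Kanazawa -> Nagasaki -> Sapporo -> Sendai -> Kyoto: 3 + 7 + 8 + 5 = 23
Best route has total 2 km.

2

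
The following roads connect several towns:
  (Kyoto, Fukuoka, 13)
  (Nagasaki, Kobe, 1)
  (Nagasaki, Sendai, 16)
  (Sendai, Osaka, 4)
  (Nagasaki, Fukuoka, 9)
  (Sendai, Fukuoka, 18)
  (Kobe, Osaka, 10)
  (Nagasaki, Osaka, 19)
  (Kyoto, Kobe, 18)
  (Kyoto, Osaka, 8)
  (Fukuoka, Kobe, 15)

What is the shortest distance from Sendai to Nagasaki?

Comparing a few candidate routes:
Sendai - Osaka - Kyoto - Kobe - Nagasaki: 4 + 8 + 18 + 1 = 31
Sendai - Osaka - Kobe - Nagasaki: 4 + 10 + 1 = 15
Sendai - Osaka - Nagasaki: 4 + 19 = 23
Sendai - Osaka - Kyoto - Fukuoka - Nagasaki: 4 + 8 + 13 + 9 = 34
Sendai - Nagasaki: 16
Sendai - Fukuoka - Nagasaki: 18 + 9 = 27
The minimum is 15.

15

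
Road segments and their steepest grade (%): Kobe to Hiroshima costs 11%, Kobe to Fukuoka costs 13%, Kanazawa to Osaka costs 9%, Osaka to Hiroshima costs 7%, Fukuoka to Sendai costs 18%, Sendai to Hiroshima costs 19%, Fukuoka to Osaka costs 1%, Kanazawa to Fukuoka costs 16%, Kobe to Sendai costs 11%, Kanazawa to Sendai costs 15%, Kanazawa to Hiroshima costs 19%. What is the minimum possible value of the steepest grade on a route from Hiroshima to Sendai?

11

Checking several routes:
Hiroshima-Kobe-Fukuoka-Kanazawa-Sendai: max(11, 13, 16, 15) = 16
Hiroshima-Kobe-Fukuoka-Osaka-Kanazawa-Sendai: max(11, 13, 1, 9, 15) = 15
Hiroshima-Osaka-Fukuoka-Kanazawa-Sendai: max(7, 1, 16, 15) = 16
Hiroshima-Osaka-Kanazawa-Sendai: max(7, 9, 15) = 15
Hiroshima-Kobe-Sendai: max(11, 11) = 11
Hiroshima-Osaka-Fukuoka-Kobe-Sendai: max(7, 1, 13, 11) = 13
Best route has worst link 11%.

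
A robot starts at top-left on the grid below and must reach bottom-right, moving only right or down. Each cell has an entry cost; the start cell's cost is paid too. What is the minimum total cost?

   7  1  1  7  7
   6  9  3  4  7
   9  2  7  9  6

One optimal route is r0c0 → r0c1 → r0c2 → r1c2 → r1c3 → r1c4 → r2c4.
Its cost is 7 + 1 + 1 + 3 + 4 + 7 + 6 = 29.
(Top row then right column would cost 36.)

29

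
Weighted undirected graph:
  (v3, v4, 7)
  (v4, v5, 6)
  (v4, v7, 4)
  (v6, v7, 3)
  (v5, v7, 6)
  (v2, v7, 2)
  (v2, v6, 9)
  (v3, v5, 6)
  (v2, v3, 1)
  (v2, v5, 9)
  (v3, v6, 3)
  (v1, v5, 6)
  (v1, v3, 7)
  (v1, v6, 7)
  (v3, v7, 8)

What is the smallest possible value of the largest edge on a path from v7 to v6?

Checking several routes:
v7→v5→v1→v3→v6: max(6, 6, 7, 3) = 7
v7→v2→v3→v6: max(2, 1, 3) = 3
v7→v6: max(3) = 3
v7→v4→v5→v3→v6: max(4, 6, 6, 3) = 6
v7→v5→v3→v6: max(6, 6, 3) = 6
v7→v5→v1→v6: max(6, 6, 7) = 7
Smallest bottleneck: 3.

3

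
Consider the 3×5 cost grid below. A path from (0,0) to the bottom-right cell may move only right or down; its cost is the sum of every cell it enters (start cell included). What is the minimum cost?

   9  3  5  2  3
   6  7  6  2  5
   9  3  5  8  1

27

One optimal route is [0,0] -> [0,1] -> [0,2] -> [0,3] -> [1,3] -> [1,4] -> [2,4].
Its cost is 9 + 3 + 5 + 2 + 2 + 5 + 1 = 27.
For comparison, the top-then-right route costs 28.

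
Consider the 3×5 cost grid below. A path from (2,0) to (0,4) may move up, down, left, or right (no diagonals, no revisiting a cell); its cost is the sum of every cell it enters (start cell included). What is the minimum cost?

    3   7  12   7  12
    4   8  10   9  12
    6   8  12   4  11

51

One optimal route is [2,0] [1,0] [0,0] [0,1] [0,2] [0,3] [0,4].
Its cost is 6 + 4 + 3 + 7 + 12 + 7 + 12 = 51.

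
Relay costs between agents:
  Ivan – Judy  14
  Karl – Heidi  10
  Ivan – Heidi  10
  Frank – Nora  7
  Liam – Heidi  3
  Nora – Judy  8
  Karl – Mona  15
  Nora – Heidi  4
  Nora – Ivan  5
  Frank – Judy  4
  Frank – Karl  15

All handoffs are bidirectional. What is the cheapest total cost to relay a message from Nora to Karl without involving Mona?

A few of the Nora→Karl routes:
Nora - Judy - Frank - Karl: 8 + 4 + 15 = 27
Nora - Ivan - Judy - Frank - Karl: 5 + 14 + 4 + 15 = 38
Nora - Heidi - Karl: 4 + 10 = 14
Nora - Ivan - Heidi - Karl: 5 + 10 + 10 = 25
Nora - Judy - Ivan - Heidi - Karl: 8 + 14 + 10 + 10 = 42
Nora - Frank - Karl: 7 + 15 = 22
The minimum is 14.

14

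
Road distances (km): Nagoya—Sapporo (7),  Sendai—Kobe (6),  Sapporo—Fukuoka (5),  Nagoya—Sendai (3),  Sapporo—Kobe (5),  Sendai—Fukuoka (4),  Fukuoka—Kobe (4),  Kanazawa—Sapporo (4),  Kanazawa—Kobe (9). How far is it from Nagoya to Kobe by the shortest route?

Checking several routes:
Nagoya → Sendai → Kobe: 3 + 6 = 9
Nagoya → Sendai → Fukuoka → Kobe: 3 + 4 + 4 = 11
Nagoya → Sapporo → Kobe: 7 + 5 = 12
Shortest: 9 km.

9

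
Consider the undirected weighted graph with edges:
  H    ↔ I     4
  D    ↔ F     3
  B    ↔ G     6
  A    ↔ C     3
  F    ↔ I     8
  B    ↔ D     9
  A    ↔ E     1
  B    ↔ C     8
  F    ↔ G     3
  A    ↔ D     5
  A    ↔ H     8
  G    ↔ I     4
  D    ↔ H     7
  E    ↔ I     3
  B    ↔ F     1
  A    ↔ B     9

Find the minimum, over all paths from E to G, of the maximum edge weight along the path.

Some routes from E to G:
E→I→G: max(3, 4) = 4
E→I→H→D→F→B→G: max(3, 4, 7, 3, 1, 6) = 7
E→A→D→F→G: max(1, 5, 3, 3) = 5
E→A→D→F→B→G: max(1, 5, 3, 1, 6) = 6
E→I→H→D→F→G: max(3, 4, 7, 3, 3) = 7
Smallest bottleneck: 4.

4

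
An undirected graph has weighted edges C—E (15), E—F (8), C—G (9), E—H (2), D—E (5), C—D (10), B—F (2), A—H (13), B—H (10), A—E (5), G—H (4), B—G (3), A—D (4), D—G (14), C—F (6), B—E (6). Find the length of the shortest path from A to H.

Some routes from A to H:
A -> H: 13
A -> E -> B -> H: 5 + 6 + 10 = 21
A -> E -> H: 5 + 2 = 7
A -> E -> F -> B -> G -> H: 5 + 8 + 2 + 3 + 4 = 22
A -> E -> B -> G -> H: 5 + 6 + 3 + 4 = 18
A -> D -> E -> H: 4 + 5 + 2 = 11
The minimum is 7.

7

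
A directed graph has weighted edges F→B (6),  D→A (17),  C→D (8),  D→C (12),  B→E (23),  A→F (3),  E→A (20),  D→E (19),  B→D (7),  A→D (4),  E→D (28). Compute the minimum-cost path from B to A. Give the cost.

A few of the B→A routes:
B → D → A: 7 + 17 = 24
B → E → A: 23 + 20 = 43
B → D → E → A: 7 + 19 + 20 = 46
Shortest: 24.

24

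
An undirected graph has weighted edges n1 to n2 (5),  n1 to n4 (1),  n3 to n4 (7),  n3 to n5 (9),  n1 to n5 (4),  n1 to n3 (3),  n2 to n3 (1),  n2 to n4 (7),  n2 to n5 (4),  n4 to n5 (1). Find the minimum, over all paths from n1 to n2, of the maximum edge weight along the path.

3

Some routes from n1 to n2:
n1 → n4 → n5 → n2: max(1, 1, 4) = 4
n1 → n5 → n2: max(4, 4) = 4
n1 → n3 → n2: max(3, 1) = 3
n1 → n2: max(5) = 5
Best route has worst link 3.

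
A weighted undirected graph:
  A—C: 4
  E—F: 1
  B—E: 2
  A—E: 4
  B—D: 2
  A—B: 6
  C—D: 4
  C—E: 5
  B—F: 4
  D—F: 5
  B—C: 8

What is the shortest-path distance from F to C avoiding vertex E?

9

Checking several routes:
F-D-C: 5 + 4 = 9
F-B-D-C: 4 + 2 + 4 = 10
F-B-C: 4 + 8 = 12
F-B-A-C: 4 + 6 + 4 = 14
The minimum is 9.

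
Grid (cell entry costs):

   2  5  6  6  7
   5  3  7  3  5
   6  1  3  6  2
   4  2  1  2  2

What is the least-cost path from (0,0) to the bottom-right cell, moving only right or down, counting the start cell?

Cheapest: (0,0) → (0,1) → (1,1) → (2,1) → (3,1) → (3,2) → (3,3) → (3,4)
  2 + 5 + 3 + 1 + 2 + 1 + 2 + 2 = 18
For comparison, the top-then-right route costs 35.

18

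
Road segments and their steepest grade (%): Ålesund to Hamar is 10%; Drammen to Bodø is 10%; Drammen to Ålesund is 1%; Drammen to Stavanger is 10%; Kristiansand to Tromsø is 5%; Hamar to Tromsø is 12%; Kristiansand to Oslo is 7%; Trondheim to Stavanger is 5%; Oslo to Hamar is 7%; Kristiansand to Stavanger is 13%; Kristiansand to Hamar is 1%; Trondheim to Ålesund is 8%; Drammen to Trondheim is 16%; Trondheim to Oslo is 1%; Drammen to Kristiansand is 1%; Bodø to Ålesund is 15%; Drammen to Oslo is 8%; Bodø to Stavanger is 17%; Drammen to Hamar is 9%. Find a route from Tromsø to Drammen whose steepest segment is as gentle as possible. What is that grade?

5

Checking several routes:
Tromsø -> Kristiansand -> Drammen: max(5, 1) = 5
Tromsø -> Kristiansand -> Oslo -> Trondheim -> Ålesund -> Drammen: max(5, 7, 1, 8, 1) = 8
Tromsø -> Kristiansand -> Oslo -> Drammen: max(5, 7, 8) = 8
The minimum achievable maximum is 5%.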